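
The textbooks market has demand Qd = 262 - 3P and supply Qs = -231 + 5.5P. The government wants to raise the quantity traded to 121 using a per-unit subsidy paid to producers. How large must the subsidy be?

Required subsidy s = 17 per unit

At Q = 121, invert demand for the buyer price: Pb = (262 − 121)/3 = 47; invert supply for the seller price: Ps = (121 − (-231))/5.5 = 64.
The subsidy must fill the gap: s = Ps − Pb = 64 − 47 = 17.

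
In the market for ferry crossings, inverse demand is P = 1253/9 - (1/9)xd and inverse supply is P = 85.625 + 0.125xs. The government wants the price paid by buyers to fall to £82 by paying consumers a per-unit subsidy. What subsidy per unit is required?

Required subsidy s = £68 per unit

At a buyer price of 82, quantity demanded is 1253 − 9·82 = 515.
Sellers supply 515 only when they receive Ps = 85.625 + 0.125·515 = 150.
s = Ps − Pb = 150 − 82 = 68.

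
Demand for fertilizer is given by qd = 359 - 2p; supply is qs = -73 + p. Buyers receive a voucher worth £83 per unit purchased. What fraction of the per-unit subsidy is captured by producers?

Producer share = 2/3

Pre-subsidy: 359 - 2p = -73 + p gives p* = 144, q* = 71.
With the rebate, buyers effectively pay pb = ps − 83, where ps is the price sellers receive.
Demand in terms of ps becomes qd = 359 − 2(ps − 83) = 525 - 2ps. Setting this equal to supply: 525 - 2ps = -73 + ps, so ps = 598/3.
Buyers pay pb = 598/3 − 83 = 349/3; q' = -73 + 1·(598/3) = 379/3.
Buyers' price falls by p* − pb = 144 − 349/3 = 83/3; sellers' price rises by ps − p* = 598/3 − 144 = 166/3.
So producers capture (166/3)/83 = 2/3 of each unit of subsidy.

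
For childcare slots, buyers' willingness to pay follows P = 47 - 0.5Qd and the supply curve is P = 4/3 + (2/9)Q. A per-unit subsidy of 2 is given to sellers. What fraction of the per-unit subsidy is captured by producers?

Producer share = 4/13

Pre-subsidy: 47 - 0.5Q = 4/3 + (2/9)Q gives Q* = 822/13 and P* = 200/13.
With the subsidy, sellers receive Ps = Pb + 2 for each unit, where Pb is the price buyers pay.
On the curves, Pb = 47 - 0.5Q and Ps = 4/3 + (2/9)Q; the wedge Ps − Pb = 2 gives 4/3 + (2/9)Q − (47 - 0.5Q) = 2, so Q' = 66.
Then Pb = 47 − 0.5·66 = 14 and Ps = 4/3 + (2/9)·66 = 16.
Buyers' price falls by P* − Pb = 200/13 − 14 = 18/13; sellers' price rises by Ps − P* = 16 − 200/13 = 8/13.
So producers capture (8/13)/2 = 4/13 of each unit of subsidy.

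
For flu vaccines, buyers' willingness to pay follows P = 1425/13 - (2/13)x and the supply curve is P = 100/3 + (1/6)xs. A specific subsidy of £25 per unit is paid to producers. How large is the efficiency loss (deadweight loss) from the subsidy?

Pre-subsidy: 1425/13 - (2/13)x = 100/3 + (1/6)x gives x* = 238 and P* = 73.
With the subsidy, sellers receive Ps = Pb + 25 for each unit, where Pb is the price buyers pay.
On the curves, Pb = 1425/13 - (2/13)x and Ps = 100/3 + (1/6)x; the wedge Ps − Pb = 25 gives 100/3 + (1/6)x − (1425/13 - (2/13)x) = 25, so x' = 316.
Then Pb = 1425/13 − (2/13)·316 = 61 and Ps = 100/3 + (1/6)·316 = 86.
The subsidy expands output by 316 − 238 = 78 past the efficient level; on those units the gap between marginal cost and willingness to pay runs from 0 up to 25.
DWL = ½ × 25 × 78 = 975.

Deadweight loss = £975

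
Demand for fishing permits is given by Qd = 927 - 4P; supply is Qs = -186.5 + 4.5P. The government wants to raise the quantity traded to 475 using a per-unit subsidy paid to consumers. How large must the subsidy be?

At Q = 475, invert demand for the buyer price: Pb = (927 − 475)/4 = 113; invert supply for the seller price: Ps = (475 − (-186.5))/4.5 = 147.
The subsidy must fill the gap: s = Ps − Pb = 147 − 113 = 34.

Required subsidy s = 34 per unit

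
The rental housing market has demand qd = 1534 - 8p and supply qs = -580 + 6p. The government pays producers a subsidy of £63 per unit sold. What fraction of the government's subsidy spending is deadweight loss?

DWL / government spending = 54/271

Pre-subsidy: 1534 - 8p = -580 + 6p gives p* = 151, q* = 326.
With the subsidy, sellers receive ps = pb + 63 for each unit, where pb is the price buyers pay.
Supply in terms of pb becomes qs = -580 + 6(pb + 63) = -202 + 6pb. Setting this equal to demand: 1534 - 8pb = -202 + 6pb, so pb = 124.
Sellers receive ps = 124 + 63 = 187; q' = 1534 − 8·124 = 542.
ΔCS = ½(326 + 542)(151 − 124) = 11718; ΔPS = ½(326 + 542)(187 − 151) = 15624.
Government spending = 63 × 542 = 34146.
DWL = ½ × 63 × (542 − 326) = 6804; fraction = 6804 / 34146 = 54/271.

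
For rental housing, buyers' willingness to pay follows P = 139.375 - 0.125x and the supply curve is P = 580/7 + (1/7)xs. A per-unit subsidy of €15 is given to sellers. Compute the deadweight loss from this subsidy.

Deadweight loss = €420

Pre-subsidy: 139.375 - 0.125x = 580/7 + (1/7)x gives x* = 211 and P* = 113.
With the subsidy, sellers receive Ps = Pb + 15 for each unit, where Pb is the price buyers pay.
On the curves, Pb = 139.375 - 0.125x and Ps = 580/7 + (1/7)x; the wedge Ps − Pb = 15 gives 580/7 + (1/7)x − (139.375 - 0.125x) = 15, so x' = 267.
Then Pb = 139.375 − 0.125·267 = 106 and Ps = 580/7 + (1/7)·267 = 121.
The subsidy expands output by 267 − 211 = 56 past the efficient level; on those units the gap between marginal cost and willingness to pay runs from 0 up to 15.
DWL = ½ × 15 × 56 = 420.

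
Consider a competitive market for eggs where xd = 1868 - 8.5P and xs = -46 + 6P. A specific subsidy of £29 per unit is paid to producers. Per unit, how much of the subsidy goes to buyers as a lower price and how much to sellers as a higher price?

Buyers gain £12 per unit; sellers gain £17 per unit

Pre-subsidy: 1868 - 8.5P = -46 + 6P gives P* = 132, x* = 746.
With the subsidy, sellers receive Ps = Pb + 29 for each unit, where Pb is the price buyers pay.
Supply in terms of Pb becomes xs = -46 + 6(Pb + 29) = 128 + 6Pb. Setting this equal to demand: 1868 - 8.5Pb = 128 + 6Pb, so Pb = 120.
Sellers receive Ps = 120 + 29 = 149; x' = 1868 − 8.5·120 = 848.
Buyers' price falls by P* − Pb = 132 − 120 = 12; sellers' price rises by Ps − P* = 149 − 132 = 17.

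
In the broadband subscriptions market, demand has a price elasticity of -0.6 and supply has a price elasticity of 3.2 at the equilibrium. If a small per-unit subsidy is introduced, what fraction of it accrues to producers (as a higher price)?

For a small subsidy around the equilibrium, the benefit split depends on the relative slopes, which at a point are proportional to the elasticities.
Buyer share = εs/(εs + |εd|) = 3.2/(3.2 + 0.6) = 16/19; seller share = |εd|/(εs + |εd|) = 3/19.
So producers capture 3/19 of the subsidy.

Producer share = 3/19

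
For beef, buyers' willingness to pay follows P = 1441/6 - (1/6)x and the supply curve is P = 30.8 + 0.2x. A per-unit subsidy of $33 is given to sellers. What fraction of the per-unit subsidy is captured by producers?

Producer share = 6/11

Pre-subsidy: 1441/6 - (1/6)x = 30.8 + 0.2x gives x* = 571 and P* = 145.
With the subsidy, sellers receive Ps = Pb + 33 for each unit, where Pb is the price buyers pay.
On the curves, Pb = 1441/6 - (1/6)x and Ps = 30.8 + 0.2x; the wedge Ps − Pb = 33 gives 30.8 + 0.2x − (1441/6 - (1/6)x) = 33, so x' = 661.
Then Pb = 1441/6 − (1/6)·661 = 130 and Ps = 30.8 + 0.2·661 = 163.
Buyers' price falls by P* − Pb = 145 − 130 = 15; sellers' price rises by Ps − P* = 163 − 145 = 18.
So producers capture 18/33 = 6/11 of each unit of subsidy.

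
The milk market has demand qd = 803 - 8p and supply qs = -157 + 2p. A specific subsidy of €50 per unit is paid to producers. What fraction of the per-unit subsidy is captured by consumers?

Pre-subsidy: 803 - 8p = -157 + 2p gives p* = 96, q* = 35.
With the subsidy, sellers receive ps = pb + 50 for each unit, where pb is the price buyers pay.
Supply in terms of pb becomes qs = -157 + 2(pb + 50) = -57 + 2pb. Setting this equal to demand: 803 - 8pb = -57 + 2pb, so pb = 86.
Sellers receive ps = 86 + 50 = 136; q' = 803 − 8·86 = 115.
Buyers' price falls by p* − pb = 96 − 86 = 10; sellers' price rises by ps − p* = 136 − 96 = 40.
So consumers capture 10/50 = 0.2 of each unit of subsidy.

Consumer share = 0.2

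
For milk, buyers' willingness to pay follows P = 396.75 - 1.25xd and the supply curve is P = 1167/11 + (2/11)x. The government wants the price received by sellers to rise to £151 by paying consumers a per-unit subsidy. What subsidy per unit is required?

Required subsidy s = £63 per unit

At a seller price of 151, quantity supplied is -583.5 + 5.5·151 = 247.
Buyers absorb 247 only when they pay Pb = 396.75 − 1.25·247 = 88.
s = Ps − Pb = 151 − 88 = 63.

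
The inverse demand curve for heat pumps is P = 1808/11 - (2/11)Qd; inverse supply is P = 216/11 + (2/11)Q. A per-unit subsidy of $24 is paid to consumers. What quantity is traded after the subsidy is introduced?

Pre-subsidy: 1808/11 - (2/11)Q = 216/11 + (2/11)Q gives Q* = 398 and P* = 92.
With the rebate, buyers effectively pay Pb = Ps − 24, where Ps is the price sellers receive.
On the curves, Pb = 1808/11 - (2/11)Q and Ps = 216/11 + (2/11)Q; the wedge Ps − Pb = 24 gives 216/11 + (2/11)Q − (1808/11 - (2/11)Q) = 24, so Q' = 464.
Then Pb = 1808/11 − (2/11)·464 = 80 and Ps = 216/11 + (2/11)·464 = 104.

Q' = 464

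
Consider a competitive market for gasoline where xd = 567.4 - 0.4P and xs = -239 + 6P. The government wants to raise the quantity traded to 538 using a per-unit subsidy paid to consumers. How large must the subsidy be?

Required subsidy s = 56 per unit

At x = 538, invert demand for the buyer price: Pb = (567.4 − 538)/0.4 = 73.5; invert supply for the seller price: Ps = (538 − (-239))/6 = 129.5.
The subsidy must fill the gap: s = Ps − Pb = 129.5 − 73.5 = 56.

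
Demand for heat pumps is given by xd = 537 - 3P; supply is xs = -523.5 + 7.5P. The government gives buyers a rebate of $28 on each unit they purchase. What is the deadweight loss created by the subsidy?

Pre-subsidy: 537 - 3P = -523.5 + 7.5P gives P* = 101, x* = 234.
With the rebate, buyers effectively pay Pb = Ps − 28, where Ps is the price sellers receive.
Demand in terms of Ps becomes xd = 537 − 3(Ps − 28) = 621 - 3Ps. Setting this equal to supply: 621 - 3Ps = -523.5 + 7.5Ps, so Ps = 109.
Buyers pay Pb = 109 − 28 = 81; x' = -523.5 + 7.5·109 = 294.
The subsidy expands output by 294 − 234 = 60 past the efficient level; on those units the gap between marginal cost and willingness to pay runs from 0 up to 28.
DWL = ½ × 28 × 60 = 840.

Deadweight loss = $840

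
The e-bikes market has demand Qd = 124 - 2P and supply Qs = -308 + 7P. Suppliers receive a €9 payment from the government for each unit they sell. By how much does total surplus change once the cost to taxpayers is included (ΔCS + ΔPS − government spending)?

Net change in total surplus = -€63

Pre-subsidy: 124 - 2P = -308 + 7P gives P* = 48, Q* = 28.
With the subsidy, sellers receive Ps = Pb + 9 for each unit, where Pb is the price buyers pay.
Supply in terms of Pb becomes Qs = -308 + 7(Pb + 9) = -245 + 7Pb. Setting this equal to demand: 124 - 2Pb = -245 + 7Pb, so Pb = 41.
Sellers receive Ps = 41 + 9 = 50; Q' = 124 − 2·41 = 42.
ΔCS = ½(28 + 42)(48 − 41) = 245; ΔPS = ½(28 + 42)(50 − 48) = 70.
Government spending = 9 × 42 = 378.
Net change = 245 + 70 − 378 = -63. The loss equals the DWL triangle ½·9·14.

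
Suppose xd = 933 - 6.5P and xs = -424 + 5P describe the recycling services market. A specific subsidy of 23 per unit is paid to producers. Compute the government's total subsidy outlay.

Pre-subsidy: 933 - 6.5P = -424 + 5P gives P* = 118, x* = 166.
With the subsidy, sellers receive Ps = Pb + 23 for each unit, where Pb is the price buyers pay.
Supply in terms of Pb becomes xs = -424 + 5(Pb + 23) = -309 + 5Pb. Setting this equal to demand: 933 - 6.5Pb = -309 + 5Pb, so Pb = 108.
Sellers receive Ps = 108 + 23 = 131; x' = 933 − 6.5·108 = 231.
Government outlay = subsidy × quantity = 23 × 231 = 5313.

Government cost = 5313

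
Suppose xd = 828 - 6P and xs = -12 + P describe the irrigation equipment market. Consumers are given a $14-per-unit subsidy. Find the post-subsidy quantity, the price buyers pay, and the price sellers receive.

x' = 120; buyers pay $118; sellers receive $132

Pre-subsidy: 828 - 6P = -12 + P gives P* = 120, x* = 108.
With the rebate, buyers effectively pay Pb = Ps − 14, where Ps is the price sellers receive.
Demand in terms of Ps becomes xd = 828 − 6(Ps − 14) = 912 - 6Ps. Setting this equal to supply: 912 - 6Ps = -12 + Ps, so Ps = 132.
Buyers pay Pb = 132 − 14 = 118; x' = -12 + 1·132 = 120.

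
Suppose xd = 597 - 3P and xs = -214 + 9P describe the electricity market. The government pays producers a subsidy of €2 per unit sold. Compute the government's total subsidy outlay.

Pre-subsidy: 597 - 3P = -214 + 9P gives P* = 811/12, x* = 394.25.
With the subsidy, sellers receive Ps = Pb + 2 for each unit, where Pb is the price buyers pay.
Supply in terms of Pb becomes xs = -214 + 9(Pb + 2) = -196 + 9Pb. Setting this equal to demand: 597 - 3Pb = -196 + 9Pb, so Pb = 793/12.
Sellers receive Ps = 793/12 + 2 = 817/12; x' = 597 − 3·(793/12) = 398.75.
Government outlay = subsidy × quantity = 2 × 398.75 = 797.5.

Government cost = €797.5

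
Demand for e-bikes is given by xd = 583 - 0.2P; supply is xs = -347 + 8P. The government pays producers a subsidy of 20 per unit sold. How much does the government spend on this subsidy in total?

Government cost = 462660/41

Pre-subsidy: 583 - 0.2P = -347 + 8P gives P* = 4650/41, x* = 22973/41.
With the subsidy, sellers receive Ps = Pb + 20 for each unit, where Pb is the price buyers pay.
Supply in terms of Pb becomes xs = -347 + 8(Pb + 20) = -187 + 8Pb. Setting this equal to demand: 583 - 0.2Pb = -187 + 8Pb, so Pb = 3850/41.
Sellers receive Ps = 3850/41 + 20 = 4670/41; x' = 583 − 0.2·(3850/41) = 23133/41.
Government outlay = subsidy × quantity = 20 × 23133/41 = 462660/41.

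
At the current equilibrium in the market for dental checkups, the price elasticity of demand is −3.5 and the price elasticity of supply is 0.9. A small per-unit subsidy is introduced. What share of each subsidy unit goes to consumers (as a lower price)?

Consumer share = 9/44

For a small subsidy around the equilibrium, the benefit split depends on the relative slopes, which at a point are proportional to the elasticities.
Buyer share = εs/(εs + |εd|) = 0.9/(0.9 + 3.5) = 9/44; seller share = |εd|/(εs + |εd|) = 35/44.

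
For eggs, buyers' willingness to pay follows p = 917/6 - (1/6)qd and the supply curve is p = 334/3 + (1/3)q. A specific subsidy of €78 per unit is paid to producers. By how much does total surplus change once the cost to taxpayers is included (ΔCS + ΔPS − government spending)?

Net change in total surplus = -€6084

Pre-subsidy: 917/6 - (1/6)q = 334/3 + (1/3)q gives q* = 83 and p* = 139.
With the subsidy, sellers receive ps = pb + 78 for each unit, where pb is the price buyers pay.
On the curves, pb = 917/6 - (1/6)q and ps = 334/3 + (1/3)q; the wedge ps − pb = 78 gives 334/3 + (1/3)q − (917/6 - (1/6)q) = 78, so q' = 239.
Then pb = 917/6 − (1/6)·239 = 113 and ps = 334/3 + (1/3)·239 = 191.
ΔCS = ½(83 + 239)(139 − 113) = 4186; ΔPS = ½(83 + 239)(191 − 139) = 8372.
Government spending = 78 × 239 = 18642.
Net change = 4186 + 8372 − 18642 = -6084. The loss equals the DWL triangle ½·78·156.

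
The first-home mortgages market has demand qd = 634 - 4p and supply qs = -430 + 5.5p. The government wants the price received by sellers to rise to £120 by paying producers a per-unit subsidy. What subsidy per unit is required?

At a seller price of 120, quantity supplied is -430 + 5.5·120 = 230.
Buyers absorb 230 only when they pay pb with 634 − 4·pb = 230, i.e. pb = 101.
s = ps − pb = 120 − 101 = 19.

Required subsidy s = £19 per unit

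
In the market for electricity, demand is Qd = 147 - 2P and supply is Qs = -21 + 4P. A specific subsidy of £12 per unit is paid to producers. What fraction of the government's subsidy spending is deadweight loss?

DWL / government spending = 8/107

Pre-subsidy: 147 - 2P = -21 + 4P gives P* = 28, Q* = 91.
With the subsidy, sellers receive Ps = Pb + 12 for each unit, where Pb is the price buyers pay.
Supply in terms of Pb becomes Qs = -21 + 4(Pb + 12) = 27 + 4Pb. Setting this equal to demand: 147 - 2Pb = 27 + 4Pb, so Pb = 20.
Sellers receive Ps = 20 + 12 = 32; Q' = 147 − 2·20 = 107.
ΔCS = ½(91 + 107)(28 − 20) = 792; ΔPS = ½(91 + 107)(32 − 28) = 396.
Government spending = 12 × 107 = 1284.
DWL = ½ × 12 × (107 − 91) = 96; fraction = 96 / 1284 = 8/107.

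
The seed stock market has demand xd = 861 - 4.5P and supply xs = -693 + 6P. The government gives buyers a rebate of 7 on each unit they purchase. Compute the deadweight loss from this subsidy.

Pre-subsidy: 861 - 4.5P = -693 + 6P gives P* = 148, x* = 195.
With the rebate, buyers effectively pay Pb = Ps − 7, where Ps is the price sellers receive.
Demand in terms of Ps becomes xd = 861 − 4.5(Ps − 7) = 892.5 - 4.5Ps. Setting this equal to supply: 892.5 - 4.5Ps = -693 + 6Ps, so Ps = 151.
Buyers pay Pb = 151 − 7 = 144; x' = -693 + 6·151 = 213.
The subsidy expands output by 213 − 195 = 18 past the efficient level; on those units the gap between marginal cost and willingness to pay runs from 0 up to 7.
DWL = ½ × 7 × 18 = 63.

Deadweight loss = 63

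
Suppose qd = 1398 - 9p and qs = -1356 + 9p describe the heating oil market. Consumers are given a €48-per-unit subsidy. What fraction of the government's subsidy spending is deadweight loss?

Pre-subsidy: 1398 - 9p = -1356 + 9p gives p* = 153, q* = 21.
With the rebate, buyers effectively pay pb = ps − 48, where ps is the price sellers receive.
Demand in terms of ps becomes qd = 1398 − 9(ps − 48) = 1830 - 9ps. Setting this equal to supply: 1830 - 9ps = -1356 + 9ps, so ps = 177.
Buyers pay pb = 177 − 48 = 129; q' = -1356 + 9·177 = 237.
ΔCS = ½(21 + 237)(153 − 129) = 3096; ΔPS = ½(21 + 237)(177 − 153) = 3096.
Government spending = 48 × 237 = 11376.
DWL = ½ × 48 × (237 − 21) = 5184; fraction = 5184 / 11376 = 36/79.

DWL / government spending = 36/79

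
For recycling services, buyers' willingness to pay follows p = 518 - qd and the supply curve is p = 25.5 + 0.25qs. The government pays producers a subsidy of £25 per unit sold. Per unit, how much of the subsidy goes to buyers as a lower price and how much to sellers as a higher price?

Pre-subsidy: 518 - q = 25.5 + 0.25q gives q* = 394 and p* = 124.
With the subsidy, sellers receive ps = pb + 25 for each unit, where pb is the price buyers pay.
On the curves, pb = 518 - q and ps = 25.5 + 0.25q; the wedge ps − pb = 25 gives 25.5 + 0.25q − (518 - q) = 25, so q' = 414.
Then pb = 518 − 1·414 = 104 and ps = 25.5 + 0.25·414 = 129.
Buyers' price falls by p* − pb = 124 − 104 = 20; sellers' price rises by ps − p* = 129 − 124 = 5.

Buyers gain £20 per unit; sellers gain £5 per unit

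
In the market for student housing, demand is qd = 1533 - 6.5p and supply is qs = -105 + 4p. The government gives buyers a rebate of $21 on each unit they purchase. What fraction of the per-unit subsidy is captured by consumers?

Consumer share = 8/21

Pre-subsidy: 1533 - 6.5p = -105 + 4p gives p* = 156, q* = 519.
With the rebate, buyers effectively pay pb = ps − 21, where ps is the price sellers receive.
Demand in terms of ps becomes qd = 1533 − 6.5(ps − 21) = 1669.5 - 6.5ps. Setting this equal to supply: 1669.5 - 6.5ps = -105 + 4ps, so ps = 169.
Buyers pay pb = 169 − 21 = 148; q' = -105 + 4·169 = 571.
Buyers' price falls by p* − pb = 156 − 148 = 8; sellers' price rises by ps − p* = 169 − 156 = 13.
So consumers capture 8/21 = 8/21 of each unit of subsidy.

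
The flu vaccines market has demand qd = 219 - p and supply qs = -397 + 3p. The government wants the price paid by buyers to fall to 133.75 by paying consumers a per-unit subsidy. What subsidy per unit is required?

Required subsidy s = 27 per unit

At a buyer price of 133.75, quantity demanded is 219 − 1·133.75 = 85.25.
Sellers supply 85.25 only when they receive ps with -397 + 3·ps = 85.25, i.e. ps = 160.75.
s = ps − pb = 160.75 − 133.75 = 27.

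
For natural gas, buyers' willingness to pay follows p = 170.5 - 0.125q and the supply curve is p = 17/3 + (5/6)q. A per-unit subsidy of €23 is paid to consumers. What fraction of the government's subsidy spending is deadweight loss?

Pre-subsidy: 170.5 - 0.125q = 17/3 + (5/6)q gives q* = 172 and p* = 149.
With the rebate, buyers effectively pay pb = ps − 23, where ps is the price sellers receive.
On the curves, pb = 170.5 - 0.125q and ps = 17/3 + (5/6)q; the wedge ps − pb = 23 gives 17/3 + (5/6)q − (170.5 - 0.125q) = 23, so q' = 196.
Then pb = 170.5 − 0.125·196 = 146 and ps = 17/3 + (5/6)·196 = 169.
ΔCS = ½(172 + 196)(149 − 146) = 552; ΔPS = ½(172 + 196)(169 − 149) = 3680.
Government spending = 23 × 196 = 4508.
DWL = ½ × 23 × (196 − 172) = 276; fraction = 276 / 4508 = 3/49.

DWL / government spending = 3/49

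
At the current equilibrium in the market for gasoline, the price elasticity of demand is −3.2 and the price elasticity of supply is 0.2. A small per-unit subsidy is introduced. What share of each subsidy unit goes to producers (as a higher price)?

Producer share = 16/17

For a small subsidy around the equilibrium, the benefit split depends on the relative slopes, which at a point are proportional to the elasticities.
Buyer share = εs/(εs + |εd|) = 0.2/(0.2 + 3.2) = 1/17; seller share = |εd|/(εs + |εd|) = 16/17.
So producers capture 16/17 of the subsidy.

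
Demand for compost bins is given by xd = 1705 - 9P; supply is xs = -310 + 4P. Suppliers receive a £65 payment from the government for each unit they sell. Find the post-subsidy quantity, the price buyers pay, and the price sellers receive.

Pre-subsidy: 1705 - 9P = -310 + 4P gives P* = 155, x* = 310.
With the subsidy, sellers receive Ps = Pb + 65 for each unit, where Pb is the price buyers pay.
Supply in terms of Pb becomes xs = -310 + 4(Pb + 65) = -50 + 4Pb. Setting this equal to demand: 1705 - 9Pb = -50 + 4Pb, so Pb = 135.
Sellers receive Ps = 135 + 65 = 200; x' = 1705 − 9·135 = 490.

x' = 490; buyers pay £135; sellers receive £200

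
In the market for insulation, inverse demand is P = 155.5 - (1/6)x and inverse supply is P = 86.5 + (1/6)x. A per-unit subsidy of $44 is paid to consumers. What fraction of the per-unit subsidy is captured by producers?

Producer share = 0.5

Pre-subsidy: 155.5 - (1/6)x = 86.5 + (1/6)x gives x* = 207 and P* = 121.
With the rebate, buyers effectively pay Pb = Ps − 44, where Ps is the price sellers receive.
On the curves, Pb = 155.5 - (1/6)x and Ps = 86.5 + (1/6)x; the wedge Ps − Pb = 44 gives 86.5 + (1/6)x − (155.5 - (1/6)x) = 44, so x' = 339.
Then Pb = 155.5 − (1/6)·339 = 99 and Ps = 86.5 + (1/6)·339 = 143.
Buyers' price falls by P* − Pb = 121 − 99 = 22; sellers' price rises by Ps − P* = 143 − 121 = 22.
So producers capture 22/44 = 0.5 of each unit of subsidy.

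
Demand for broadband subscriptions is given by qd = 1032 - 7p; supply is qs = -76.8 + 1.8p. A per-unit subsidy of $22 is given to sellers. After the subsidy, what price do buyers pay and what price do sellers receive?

Pre-subsidy: 1032 - 7p = -76.8 + 1.8p gives p* = 126, q* = 150.
With the subsidy, sellers receive ps = pb + 22 for each unit, where pb is the price buyers pay.
Supply in terms of pb becomes qs = -76.8 + 1.8(pb + 22) = -37.2 + 1.8pb. Setting this equal to demand: 1032 - 7pb = -37.2 + 1.8pb, so pb = 121.5.
Sellers receive ps = 121.5 + 22 = 143.5; q' = 1032 − 7·121.5 = 181.5.

Buyers pay $121.5; sellers receive $143.5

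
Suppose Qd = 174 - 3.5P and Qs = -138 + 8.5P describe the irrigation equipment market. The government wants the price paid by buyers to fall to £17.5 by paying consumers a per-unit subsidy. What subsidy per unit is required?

At a buyer price of 17.5, quantity demanded is 174 − 3.5·17.5 = 112.75.
Sellers supply 112.75 only when they receive Ps with -138 + 8.5·Ps = 112.75, i.e. Ps = 29.5.
s = Ps − Pb = 29.5 − 17.5 = 12.

Required subsidy s = £12 per unit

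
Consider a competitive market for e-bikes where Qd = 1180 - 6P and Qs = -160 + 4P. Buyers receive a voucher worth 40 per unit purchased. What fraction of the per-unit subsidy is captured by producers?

Pre-subsidy: 1180 - 6P = -160 + 4P gives P* = 134, Q* = 376.
With the rebate, buyers effectively pay Pb = Ps − 40, where Ps is the price sellers receive.
Demand in terms of Ps becomes Qd = 1180 − 6(Ps − 40) = 1420 - 6Ps. Setting this equal to supply: 1420 - 6Ps = -160 + 4Ps, so Ps = 158.
Buyers pay Pb = 158 − 40 = 118; Q' = -160 + 4·158 = 472.
Buyers' price falls by P* − Pb = 134 − 118 = 16; sellers' price rises by Ps − P* = 158 − 134 = 24.
So producers capture 24/40 = 0.6 of each unit of subsidy.

Producer share = 0.6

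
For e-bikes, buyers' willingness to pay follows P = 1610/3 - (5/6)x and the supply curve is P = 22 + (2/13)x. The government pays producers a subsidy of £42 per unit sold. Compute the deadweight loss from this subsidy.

Pre-subsidy: 1610/3 - (5/6)x = 22 + (2/13)x gives x* = 40144/77 and P* = 7870/77.
With the subsidy, sellers receive Ps = Pb + 42 for each unit, where Pb is the price buyers pay.
On the curves, Pb = 1610/3 - (5/6)x and Ps = 22 + (2/13)x; the wedge Ps − Pb = 42 gives 22 + (2/13)x − (1610/3 - (5/6)x) = 42, so x' = 43420/77.
Then Pb = 1610/3 − (5/6)·(43420/77) = 5140/77 and Ps = 22 + (2/13)·(43420/77) = 8374/77.
The subsidy expands output by 43420/77 − 40144/77 = 468/11 past the efficient level; on those units the gap between marginal cost and willingness to pay runs from 0 up to 42.
DWL = ½ × 42 × 468/11 = 9828/11.

Deadweight loss = 9828/11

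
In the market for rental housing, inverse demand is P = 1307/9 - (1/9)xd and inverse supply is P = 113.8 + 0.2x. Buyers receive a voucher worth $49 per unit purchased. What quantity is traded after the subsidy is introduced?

x' = 258.5

Pre-subsidy: 1307/9 - (1/9)x = 113.8 + 0.2x gives x* = 101 and P* = 134.
With the rebate, buyers effectively pay Pb = Ps − 49, where Ps is the price sellers receive.
On the curves, Pb = 1307/9 - (1/9)x and Ps = 113.8 + 0.2x; the wedge Ps − Pb = 49 gives 113.8 + 0.2x − (1307/9 - (1/9)x) = 49, so x' = 258.5.
Then Pb = 1307/9 − (1/9)·258.5 = 116.5 and Ps = 113.8 + 0.2·258.5 = 165.5.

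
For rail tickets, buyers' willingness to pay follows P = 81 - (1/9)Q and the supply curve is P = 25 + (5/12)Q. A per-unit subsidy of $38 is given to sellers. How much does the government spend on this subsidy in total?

Government cost = $6768

Pre-subsidy: 81 - (1/9)Q = 25 + (5/12)Q gives Q* = 2016/19 and P* = 1315/19.
With the subsidy, sellers receive Ps = Pb + 38 for each unit, where Pb is the price buyers pay.
On the curves, Pb = 81 - (1/9)Q and Ps = 25 + (5/12)Q; the wedge Ps − Pb = 38 gives 25 + (5/12)Q − (81 - (1/9)Q) = 38, so Q' = 3384/19.
Then Pb = 81 − (1/9)·(3384/19) = 1163/19 and Ps = 25 + (5/12)·(3384/19) = 1885/19.
Government outlay = subsidy × quantity = 38 × 3384/19 = 6768.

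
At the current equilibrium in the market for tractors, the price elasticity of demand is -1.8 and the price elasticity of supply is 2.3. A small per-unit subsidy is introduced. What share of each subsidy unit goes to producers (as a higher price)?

For a small subsidy around the equilibrium, the benefit split depends on the relative slopes, which at a point are proportional to the elasticities.
Buyer share = εs/(εs + |εd|) = 2.3/(2.3 + 1.8) = 23/41; seller share = |εd|/(εs + |εd|) = 18/41.
So producers capture 18/41 of the subsidy.

Producer share = 18/41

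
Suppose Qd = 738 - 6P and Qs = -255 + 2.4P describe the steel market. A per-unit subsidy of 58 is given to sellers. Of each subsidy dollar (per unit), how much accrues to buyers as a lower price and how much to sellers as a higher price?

Buyers gain 116/7 per unit; sellers gain 290/7 per unit

Pre-subsidy: 738 - 6P = -255 + 2.4P gives P* = 1655/14, Q* = 201/7.
With the subsidy, sellers receive Ps = Pb + 58 for each unit, where Pb is the price buyers pay.
Supply in terms of Pb becomes Qs = -255 + 2.4(Pb + 58) = -115.8 + 2.4Pb. Setting this equal to demand: 738 - 6Pb = -115.8 + 2.4Pb, so Pb = 1423/14.
Sellers receive Ps = 1423/14 + 58 = 2235/14; Q' = 738 − 6·(1423/14) = 897/7.
Buyers' price falls by P* − Pb = 1655/14 − 1423/14 = 116/7; sellers' price rises by Ps − P* = 2235/14 − 1655/14 = 290/7.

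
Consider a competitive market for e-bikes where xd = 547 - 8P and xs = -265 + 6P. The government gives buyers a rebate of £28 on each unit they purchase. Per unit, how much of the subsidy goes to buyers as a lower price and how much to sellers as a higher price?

Buyers gain £12 per unit; sellers gain £16 per unit

Pre-subsidy: 547 - 8P = -265 + 6P gives P* = 58, x* = 83.
With the rebate, buyers effectively pay Pb = Ps − 28, where Ps is the price sellers receive.
Demand in terms of Ps becomes xd = 547 − 8(Ps − 28) = 771 - 8Ps. Setting this equal to supply: 771 - 8Ps = -265 + 6Ps, so Ps = 74.
Buyers pay Pb = 74 − 28 = 46; x' = -265 + 6·74 = 179.
Buyers' price falls by P* − Pb = 58 − 46 = 12; sellers' price rises by Ps − P* = 74 − 58 = 16.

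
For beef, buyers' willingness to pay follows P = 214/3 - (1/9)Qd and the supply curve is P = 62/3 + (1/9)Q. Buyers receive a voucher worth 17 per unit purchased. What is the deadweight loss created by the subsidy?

Pre-subsidy: 214/3 - (1/9)Q = 62/3 + (1/9)Q gives Q* = 228 and P* = 46.
With the rebate, buyers effectively pay Pb = Ps − 17, where Ps is the price sellers receive.
On the curves, Pb = 214/3 - (1/9)Q and Ps = 62/3 + (1/9)Q; the wedge Ps − Pb = 17 gives 62/3 + (1/9)Q − (214/3 - (1/9)Q) = 17, so Q' = 304.5.
Then Pb = 214/3 − (1/9)·304.5 = 37.5 and Ps = 62/3 + (1/9)·304.5 = 54.5.
The subsidy expands output by 304.5 − 228 = 76.5 past the efficient level; on those units the gap between marginal cost and willingness to pay runs from 0 up to 17.
DWL = ½ × 17 × 76.5 = 650.25.

Deadweight loss = 650.25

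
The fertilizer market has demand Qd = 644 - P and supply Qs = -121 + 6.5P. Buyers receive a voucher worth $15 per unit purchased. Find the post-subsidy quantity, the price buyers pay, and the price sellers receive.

Pre-subsidy: 644 - P = -121 + 6.5P gives P* = 102, Q* = 542.
With the rebate, buyers effectively pay Pb = Ps − 15, where Ps is the price sellers receive.
Demand in terms of Ps becomes Qd = 644 − 1(Ps − 15) = 659 - Ps. Setting this equal to supply: 659 - Ps = -121 + 6.5Ps, so Ps = 104.
Buyers pay Pb = 104 − 15 = 89; Q' = -121 + 6.5·104 = 555.

Q' = 555; buyers pay $89; sellers receive $104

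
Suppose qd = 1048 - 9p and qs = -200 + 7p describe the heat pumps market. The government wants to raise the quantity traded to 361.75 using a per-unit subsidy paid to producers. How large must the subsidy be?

Required subsidy s = 4 per unit

At q = 361.75, invert demand for the buyer price: pb = (1048 − 361.75)/9 = 76.25; invert supply for the seller price: ps = (361.75 − (-200))/7 = 80.25.
The subsidy must fill the gap: s = ps − pb = 80.25 − 76.25 = 4.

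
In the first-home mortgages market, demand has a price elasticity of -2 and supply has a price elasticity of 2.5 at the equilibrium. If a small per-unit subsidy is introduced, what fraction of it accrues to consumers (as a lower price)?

For a small subsidy around the equilibrium, the benefit split depends on the relative slopes, which at a point are proportional to the elasticities.
Buyer share = εs/(εs + |εd|) = 2.5/(2.5 + 2) = 5/9; seller share = |εd|/(εs + |εd|) = 4/9.

Consumer share = 5/9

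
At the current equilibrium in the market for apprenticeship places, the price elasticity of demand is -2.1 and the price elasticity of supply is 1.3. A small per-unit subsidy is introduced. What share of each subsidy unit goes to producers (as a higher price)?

Producer share = 21/34

For a small subsidy around the equilibrium, the benefit split depends on the relative slopes, which at a point are proportional to the elasticities.
Buyer share = εs/(εs + |εd|) = 1.3/(1.3 + 2.1) = 13/34; seller share = |εd|/(εs + |εd|) = 21/34.
So producers capture 21/34 of the subsidy.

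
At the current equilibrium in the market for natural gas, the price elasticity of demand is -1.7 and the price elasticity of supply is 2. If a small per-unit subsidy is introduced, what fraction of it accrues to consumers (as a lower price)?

Consumer share = 20/37

For a small subsidy around the equilibrium, the benefit split depends on the relative slopes, which at a point are proportional to the elasticities.
Buyer share = εs/(εs + |εd|) = 2/(2 + 1.7) = 20/37; seller share = |εd|/(εs + |εd|) = 17/37.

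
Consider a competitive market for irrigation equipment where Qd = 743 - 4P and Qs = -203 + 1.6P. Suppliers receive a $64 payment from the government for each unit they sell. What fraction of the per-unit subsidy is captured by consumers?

Consumer share = 2/7

Pre-subsidy: 743 - 4P = -203 + 1.6P gives P* = 2365/14, Q* = 471/7.
With the subsidy, sellers receive Ps = Pb + 64 for each unit, where Pb is the price buyers pay.
Supply in terms of Pb becomes Qs = -203 + 1.6(Pb + 64) = -100.6 + 1.6Pb. Setting this equal to demand: 743 - 4Pb = -100.6 + 1.6Pb, so Pb = 2109/14.
Sellers receive Ps = 2109/14 + 64 = 3005/14; Q' = 743 − 4·(2109/14) = 983/7.
Buyers' price falls by P* − Pb = 2365/14 − 2109/14 = 128/7; sellers' price rises by Ps − P* = 3005/14 − 2365/14 = 320/7.
So consumers capture (128/7)/64 = 2/7 of each unit of subsidy.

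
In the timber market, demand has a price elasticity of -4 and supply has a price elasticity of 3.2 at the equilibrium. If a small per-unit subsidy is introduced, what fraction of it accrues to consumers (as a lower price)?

For a small subsidy around the equilibrium, the benefit split depends on the relative slopes, which at a point are proportional to the elasticities.
Buyer share = εs/(εs + |εd|) = 3.2/(3.2 + 4) = 4/9; seller share = |εd|/(εs + |εd|) = 5/9.

Consumer share = 4/9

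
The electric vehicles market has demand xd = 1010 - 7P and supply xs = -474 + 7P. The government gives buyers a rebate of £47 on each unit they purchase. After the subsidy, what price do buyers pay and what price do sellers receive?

Buyers pay £82.5; sellers receive £129.5

Pre-subsidy: 1010 - 7P = -474 + 7P gives P* = 106, x* = 268.
With the rebate, buyers effectively pay Pb = Ps − 47, where Ps is the price sellers receive.
Demand in terms of Ps becomes xd = 1010 − 7(Ps − 47) = 1339 - 7Ps. Setting this equal to supply: 1339 - 7Ps = -474 + 7Ps, so Ps = 129.5.
Buyers pay Pb = 129.5 − 47 = 82.5; x' = -474 + 7·129.5 = 432.5.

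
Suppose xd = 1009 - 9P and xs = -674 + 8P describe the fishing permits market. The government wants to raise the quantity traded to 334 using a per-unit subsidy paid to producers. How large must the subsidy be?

Required subsidy s = 51 per unit

At x = 334, invert demand for the buyer price: Pb = (1009 − 334)/9 = 75; invert supply for the seller price: Ps = (334 − (-674))/8 = 126.
The subsidy must fill the gap: s = Ps − Pb = 126 − 75 = 51.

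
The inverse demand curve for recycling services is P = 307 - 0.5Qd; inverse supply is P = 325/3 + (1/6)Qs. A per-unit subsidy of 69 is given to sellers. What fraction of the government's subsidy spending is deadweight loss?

DWL / government spending = 207/1606

Pre-subsidy: 307 - 0.5Q = 325/3 + (1/6)Q gives Q* = 298 and P* = 158.
With the subsidy, sellers receive Ps = Pb + 69 for each unit, where Pb is the price buyers pay.
On the curves, Pb = 307 - 0.5Q and Ps = 325/3 + (1/6)Q; the wedge Ps − Pb = 69 gives 325/3 + (1/6)Q − (307 - 0.5Q) = 69, so Q' = 401.5.
Then Pb = 307 − 0.5·401.5 = 106.25 and Ps = 325/3 + (1/6)·401.5 = 175.25.
ΔCS = ½(298 + 401.5)(158 − 106.25) = 18099.5625; ΔPS = ½(298 + 401.5)(175.25 − 158) = 6033.1875.
Government spending = 69 × 401.5 = 27703.5.
DWL = ½ × 69 × (401.5 − 298) = 3570.75; fraction = 3570.75 / 27703.5 = 207/1606.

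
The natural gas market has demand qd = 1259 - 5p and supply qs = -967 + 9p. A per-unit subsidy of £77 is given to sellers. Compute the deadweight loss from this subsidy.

Deadweight loss = £9528.75

Pre-subsidy: 1259 - 5p = -967 + 9p gives p* = 159, q* = 464.
With the subsidy, sellers receive ps = pb + 77 for each unit, where pb is the price buyers pay.
Supply in terms of pb becomes qs = -967 + 9(pb + 77) = -274 + 9pb. Setting this equal to demand: 1259 - 5pb = -274 + 9pb, so pb = 109.5.
Sellers receive ps = 109.5 + 77 = 186.5; q' = 1259 − 5·109.5 = 711.5.
The subsidy expands output by 711.5 − 464 = 247.5 past the efficient level; on those units the gap between marginal cost and willingness to pay runs from 0 up to 77.
DWL = ½ × 77 × 247.5 = 9528.75.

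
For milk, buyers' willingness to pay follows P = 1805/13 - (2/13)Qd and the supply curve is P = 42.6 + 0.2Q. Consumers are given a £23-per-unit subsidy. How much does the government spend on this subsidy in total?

Pre-subsidy: 1805/13 - (2/13)Q = 42.6 + 0.2Q gives Q* = 272 and P* = 97.
With the rebate, buyers effectively pay Pb = Ps − 23, where Ps is the price sellers receive.
On the curves, Pb = 1805/13 - (2/13)Q and Ps = 42.6 + 0.2Q; the wedge Ps − Pb = 23 gives 42.6 + 0.2Q − (1805/13 - (2/13)Q) = 23, so Q' = 337.
Then Pb = 1805/13 − (2/13)·337 = 87 and Ps = 42.6 + 0.2·337 = 110.
Government outlay = subsidy × quantity = 23 × 337 = 7751.

Government cost = £7751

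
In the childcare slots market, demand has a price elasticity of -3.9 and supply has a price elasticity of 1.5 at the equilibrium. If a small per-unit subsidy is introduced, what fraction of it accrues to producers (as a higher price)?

For a small subsidy around the equilibrium, the benefit split depends on the relative slopes, which at a point are proportional to the elasticities.
Buyer share = εs/(εs + |εd|) = 1.5/(1.5 + 3.9) = 5/18; seller share = |εd|/(εs + |εd|) = 13/18.
So producers capture 13/18 of the subsidy.

Producer share = 13/18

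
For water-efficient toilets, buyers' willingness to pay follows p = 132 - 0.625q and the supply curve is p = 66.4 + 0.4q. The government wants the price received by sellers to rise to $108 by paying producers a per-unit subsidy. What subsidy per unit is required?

Required subsidy s = $41 per unit

At a seller price of 108, quantity supplied is -166 + 2.5·108 = 104.
Buyers absorb 104 only when they pay pb = 132 − 0.625·104 = 67.
s = ps − pb = 108 − 67 = 41.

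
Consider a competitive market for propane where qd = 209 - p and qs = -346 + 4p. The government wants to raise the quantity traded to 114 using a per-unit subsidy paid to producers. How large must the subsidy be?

Required subsidy s = 20 per unit

At q = 114, invert demand for the buyer price: pb = (209 − 114)/1 = 95; invert supply for the seller price: ps = (114 − (-346))/4 = 115.
The subsidy must fill the gap: s = ps − pb = 115 − 95 = 20.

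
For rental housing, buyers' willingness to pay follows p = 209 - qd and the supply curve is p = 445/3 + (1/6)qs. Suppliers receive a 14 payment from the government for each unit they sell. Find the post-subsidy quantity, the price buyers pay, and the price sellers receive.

q' = 64; buyers pay 145; sellers receive 159

Pre-subsidy: 209 - q = 445/3 + (1/6)q gives q* = 52 and p* = 157.
With the subsidy, sellers receive ps = pb + 14 for each unit, where pb is the price buyers pay.
On the curves, pb = 209 - q and ps = 445/3 + (1/6)q; the wedge ps − pb = 14 gives 445/3 + (1/6)q − (209 - q) = 14, so q' = 64.
Then pb = 209 − 1·64 = 145 and ps = 445/3 + (1/6)·64 = 159.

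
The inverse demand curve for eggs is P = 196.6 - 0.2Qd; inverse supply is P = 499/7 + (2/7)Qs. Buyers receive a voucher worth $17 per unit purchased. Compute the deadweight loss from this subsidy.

Pre-subsidy: 196.6 - 0.2Q = 499/7 + (2/7)Q gives Q* = 258 and P* = 145.
With the rebate, buyers effectively pay Pb = Ps − 17, where Ps is the price sellers receive.
On the curves, Pb = 196.6 - 0.2Q and Ps = 499/7 + (2/7)Q; the wedge Ps − Pb = 17 gives 499/7 + (2/7)Q − (196.6 - 0.2Q) = 17, so Q' = 293.
Then Pb = 196.6 − 0.2·293 = 138 and Ps = 499/7 + (2/7)·293 = 155.
The subsidy expands output by 293 − 258 = 35 past the efficient level; on those units the gap between marginal cost and willingness to pay runs from 0 up to 17.
DWL = ½ × 17 × 35 = 297.5.

Deadweight loss = $297.5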